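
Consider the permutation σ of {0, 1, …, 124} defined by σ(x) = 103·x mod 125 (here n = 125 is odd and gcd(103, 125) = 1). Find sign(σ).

-1

Orbit of 86 under x↦103x: [86, 108, 124, 22, 16, 23, 119]… (length divides ord_125(103)).
4 cycles of lengths [100, 20, 4, 1].
sign(π) = (−1)^{n − #cycles} = (−1)^{125−4} = (−1)^121 = -1.
The Jacobi symbol (103|125) = -1 (Zolotarev) agrees.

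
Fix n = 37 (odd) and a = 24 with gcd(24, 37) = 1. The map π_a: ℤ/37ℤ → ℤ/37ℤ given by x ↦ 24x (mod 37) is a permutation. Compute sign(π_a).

-1

Start at x=1: 1 → 24 → 21 → 23 → 34 → 2 → 11 → … (one orbit).
Cycle type of π: 36 + 1; total 2 cycles.
37 − 2 = 35 transpositions; sign(π) = (−1)^35 = -1.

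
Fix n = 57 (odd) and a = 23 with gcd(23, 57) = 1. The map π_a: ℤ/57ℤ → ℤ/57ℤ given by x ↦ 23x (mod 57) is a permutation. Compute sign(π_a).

-1

Orbit of 43 under x↦23x: [43, 20, 4, 35, 7, 47, 55]… (length divides ord_57(23)).
Cycle type of π: 18×2 + 9×2 + 2 + 1; total 6 cycles.
6 cycles on 57: each ℓ→(−1)^(ℓ−1), product (−1)^51 = -1.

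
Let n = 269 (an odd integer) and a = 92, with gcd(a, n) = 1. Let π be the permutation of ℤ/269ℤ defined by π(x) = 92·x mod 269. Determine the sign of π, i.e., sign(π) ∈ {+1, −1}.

+1

Trace 264: π^k(264) = [264, 78, 182, 66, 154, 180, 151] for k=0..6.
3 cycles of lengths [134, 134, 1].
3 cycles on 269: each ℓ→(−1)^(ℓ−1), product (−1)^266 = +1.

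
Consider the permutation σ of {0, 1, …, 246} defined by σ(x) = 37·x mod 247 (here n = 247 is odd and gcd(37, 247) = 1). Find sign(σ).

Trace 191: π^k(191) = [191, 151, 153, 227, 1, 37, 134] for k=0..6.
Cycle type of π: 12×19 + 2×9 + 1; total 29 cycles.
n − c = 247 − 29 = 218; sign = (−1)^218 = +1.
Zolotarev: (37|247) = +1, matching the cycle-count sign.

+1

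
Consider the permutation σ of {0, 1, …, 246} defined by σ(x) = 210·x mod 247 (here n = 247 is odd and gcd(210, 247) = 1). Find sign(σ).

Orbit of 77 under x↦210x: [77, 115, 191, 96, 153, 20, 1]… (length divides ord_247(210)).
The orbit structure of x ↦ 210x mod 247: 38 orbits of sizes [12, 12, 12, 12, 12, 12, 12, 12, 12, 12, 12, 12, 12, 12, 12, 12, 12, 12, 12, 1, 1, 1, 1, 1, 1, 1, 1, 1, 1, 1, 1, 1, 1, 1, 1, 1, 1, 1].
With 38 cycles on 247 points, sign = (−1)^{247−38} = -1.
Via Zolotarev, sign(π_{210}) = (210|247) = -1.

-1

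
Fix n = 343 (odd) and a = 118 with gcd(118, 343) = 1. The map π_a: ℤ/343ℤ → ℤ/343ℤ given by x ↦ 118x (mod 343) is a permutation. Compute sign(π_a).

-1

Orbit of 167 under x↦118x: [167, 155, 111, 64, 6, 22, 195]… (length divides ord_343(118)).
The orbit structure of x ↦ 118x mod 343: 10 orbits of sizes [98, 98, 98, 14, 14, 14, 2, 2, 2, 1].
sign(π) = (−1)^{n − #cycles} = (−1)^{343−10} = (−1)^333 = -1.
Via Zolotarev, sign(π_{118}) = (118|343) = -1.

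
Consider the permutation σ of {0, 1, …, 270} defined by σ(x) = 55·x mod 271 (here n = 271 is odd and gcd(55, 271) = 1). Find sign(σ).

Orbit of 69 under x↦55x: [69, 1, 55, 44, 252, 39, 248]… (length divides ord_271(55)).
7 cycles of lengths [45, 45, 45, 45, 45, 45, 1].
Σ(ℓ_i−1) = 271−7 = 264; sign = (−1)^264 = +1.
(55|271)_J = +1 (Zolotarev's lemma cross-check).

+1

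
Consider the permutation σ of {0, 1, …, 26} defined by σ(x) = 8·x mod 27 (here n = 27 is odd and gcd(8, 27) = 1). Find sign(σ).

-1

Start at x=26: 26 → 19 → 17 → 1 → 8 → 10 → 26 (one orbit).
8 cycles of lengths [6, 6, 6, 2, 2, 2, 2, 1].
n − c = 27 − 8 = 19; sign = (−1)^19 = -1.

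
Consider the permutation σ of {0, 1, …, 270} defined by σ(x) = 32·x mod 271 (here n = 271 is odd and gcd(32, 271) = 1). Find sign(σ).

Trace 106: π^k(106) = [106, 140, 144, 1, 32, 211, 248] for k=0..6.
The orbit structure of x ↦ 32x mod 271: 11 orbits of sizes [27, 27, 27, 27, 27, 27, 27, 27, 27, 27, 1].
Σ(ℓ_i−1) = 271−11 = 260; sign = (−1)^260 = +1.

+1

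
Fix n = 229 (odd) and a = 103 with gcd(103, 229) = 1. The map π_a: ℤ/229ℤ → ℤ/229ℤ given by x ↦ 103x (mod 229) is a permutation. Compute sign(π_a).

Trace 183: π^k(183) = [183, 71, 214, 58, 20, 228, 126] for k=0..6.
π_103 has 3 disjoint cycles with lengths [114, 114, 1] on {0,…,228}.
229 − 3 = 226 transpositions; sign(π) = (−1)^226 = +1.
The Jacobi symbol (103|229) = +1 (Zolotarev) agrees.

+1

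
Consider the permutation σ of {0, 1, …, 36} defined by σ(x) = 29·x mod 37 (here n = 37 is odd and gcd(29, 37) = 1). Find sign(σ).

Trace 11: π^k(11) = [11, 23, 1, 29, 27, 6, 26] for k=0..6.
Decompose π into cycles: lengths [12, 12, 12, 1] (4 cycles, including the fixed point 0).
n − c = 37 − 4 = 33; sign = (−1)^33 = -1.
Zolotarev: (29|37) = -1, matching the cycle-count sign.

-1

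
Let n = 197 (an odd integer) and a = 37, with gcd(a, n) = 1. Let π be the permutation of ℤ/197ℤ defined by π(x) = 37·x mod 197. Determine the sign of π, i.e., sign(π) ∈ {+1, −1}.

+1

Start at x=171: 171 → 23 → 63 → 164 → 158 → 133 → 193 → … (one orbit).
5 cycles of lengths [49, 49, 49, 49, 1].
Σ(ℓ_i−1) = 197−5 = 192; sign = (−1)^192 = +1.
Zolotarev: (37|197) = +1, matching the cycle-count sign.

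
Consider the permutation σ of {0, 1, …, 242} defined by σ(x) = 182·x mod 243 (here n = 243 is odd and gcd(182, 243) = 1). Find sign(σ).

Start at x=13: 13 → 179 → 16 → 239 → 1 → 182 → 76 → … (one orbit).
Decompose π into cycles: lengths [162, 54, 18, 6, 2, 1] (6 cycles, including the fixed point 0).
n − c = 243 − 6 = 237; sign = (−1)^237 = -1.
The Jacobi symbol (182|243) = -1 (Zolotarev) agrees.

-1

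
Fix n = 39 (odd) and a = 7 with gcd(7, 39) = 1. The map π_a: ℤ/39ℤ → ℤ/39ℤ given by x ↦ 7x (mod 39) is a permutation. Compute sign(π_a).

-1

Orbit of 7 under x↦7x: [7, 10, 31, 22, 37, 25, 19]… (length divides ord_39(7)).
Cycle lengths of π_7 on ℤ/39ℤ: [12, 12, 12, 1, 1, 1]; 6 cycles in total.
39 − 6 = 33 transpositions; sign(π) = (−1)^33 = -1.
Check: (7/39) = -1 by Zolotarev.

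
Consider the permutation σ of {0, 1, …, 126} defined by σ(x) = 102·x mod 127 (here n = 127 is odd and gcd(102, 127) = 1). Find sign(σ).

Orbit of 16 under x↦102x: [16, 108, 94, 63, 76, 5, 2]… (length divides ord_127(102)).
Cycle type of π: 42×3 + 1; total 4 cycles.
n − c = 127 − 4 = 123; sign = (−1)^123 = -1.

-1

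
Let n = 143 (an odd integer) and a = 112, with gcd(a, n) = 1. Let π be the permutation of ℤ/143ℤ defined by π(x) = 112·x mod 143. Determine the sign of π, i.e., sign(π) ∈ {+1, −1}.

+1

Trace 109: π^k(109) = [109, 53, 73, 25, 83, 1, 112] for k=0..6.
Decompose π into cycles: lengths [20, 20, 20, 20, 20, 20, 10, 4, 4, 4, 1] (11 cycles, including the fixed point 0).
11 cycles on 143: each ℓ→(−1)^(ℓ−1), product (−1)^132 = +1.
The Jacobi symbol (112|143) = +1 (Zolotarev) agrees.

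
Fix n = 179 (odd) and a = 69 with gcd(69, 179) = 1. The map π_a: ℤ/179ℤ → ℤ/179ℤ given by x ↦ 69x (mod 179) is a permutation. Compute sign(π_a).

-1

Orbit of 146 under x↦69x: [146, 50, 49, 159, 52, 8, 15]… (length divides ord_179(69)).
2 cycles of lengths [178, 1].
2 cycles on 179: each ℓ→(−1)^(ℓ−1), product (−1)^177 = -1.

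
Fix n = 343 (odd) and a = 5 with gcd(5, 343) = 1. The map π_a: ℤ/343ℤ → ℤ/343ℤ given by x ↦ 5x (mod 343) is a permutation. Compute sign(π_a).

Trace 303: π^k(303) = [303, 143, 29, 145, 39, 195, 289] for k=0..6.
The orbit structure of x ↦ 5x mod 343: 4 orbits of sizes [294, 42, 6, 1].
4 cycles on 343: each ℓ→(−1)^(ℓ−1), product (−1)^339 = -1.
The Jacobi symbol (5|343) = -1 (Zolotarev) agrees.

-1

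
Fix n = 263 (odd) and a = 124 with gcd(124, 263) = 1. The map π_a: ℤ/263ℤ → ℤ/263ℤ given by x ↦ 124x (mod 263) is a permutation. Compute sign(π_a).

+1

Orbit of 256 under x↦124x: [256, 184, 198, 93, 223, 37, 117]… (length divides ord_263(124)).
Decompose π into cycles: lengths [131, 131, 1] (3 cycles, including the fixed point 0).
Σ(ℓ_i−1) = 263−3 = 260; sign = (−1)^260 = +1.
Check: (124/263) = +1 by Zolotarev.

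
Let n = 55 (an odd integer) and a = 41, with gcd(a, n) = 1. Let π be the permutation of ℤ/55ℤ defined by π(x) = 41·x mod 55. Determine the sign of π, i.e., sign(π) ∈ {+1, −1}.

Start at x=6: 6 → 26 → 21 → 36 → 46 → 16 → 51 → … (one orbit).
Cycle type of π: 10×5 + 1×5; total 10 cycles.
10 cycles on 55: each ℓ→(−1)^(ℓ−1), product (−1)^45 = -1.
Zolotarev: (41|55) = -1, matching the cycle-count sign.

-1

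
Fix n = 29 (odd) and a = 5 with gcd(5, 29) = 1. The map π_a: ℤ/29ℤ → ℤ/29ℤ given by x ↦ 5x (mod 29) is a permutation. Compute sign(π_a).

+1

Trace 6: π^k(6) = [6, 1, 5, 25, 9, 16, 22] for k=0..6.
Cycle type of π: 14×2 + 1; total 3 cycles.
With 3 cycles on 29 points, sign = (−1)^{29−3} = +1.
Check: (5/29) = +1 by Zolotarev.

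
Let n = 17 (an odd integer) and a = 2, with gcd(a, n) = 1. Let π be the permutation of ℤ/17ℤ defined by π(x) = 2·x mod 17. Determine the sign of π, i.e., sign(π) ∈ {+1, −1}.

Start at x=2: 2 → 4 → 8 → 16 → 15 → 13 → 9 → … (one orbit).
Cycle type of π: 8×2 + 1; total 3 cycles.
17 − 3 = 14 transpositions; sign(π) = (−1)^14 = +1.

+1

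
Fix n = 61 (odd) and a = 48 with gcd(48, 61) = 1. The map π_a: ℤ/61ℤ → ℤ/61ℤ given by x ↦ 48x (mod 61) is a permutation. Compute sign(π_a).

+1

Start at x=48: 48 → 47 → 60 → 13 → 14 → 1 → 48 (one orbit).
The orbit structure of x ↦ 48x mod 61: 11 orbits of sizes [6, 6, 6, 6, 6, 6, 6, 6, 6, 6, 1].
Σ(ℓ_i−1) = 61−11 = 50; sign = (−1)^50 = +1.
Via Zolotarev, sign(π_{48}) = (48|61) = +1.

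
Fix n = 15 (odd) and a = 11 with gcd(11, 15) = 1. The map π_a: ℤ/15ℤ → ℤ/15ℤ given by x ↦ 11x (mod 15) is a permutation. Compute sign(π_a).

-1

Start at x=11: 11 → 1 → 11 (one orbit).
π_11 has 10 disjoint cycles with lengths [2, 2, 2, 2, 2, 1, 1, 1, 1, 1] on {0,…,14}.
Σ(ℓ_i−1) = 15−10 = 5; sign = (−1)^5 = -1.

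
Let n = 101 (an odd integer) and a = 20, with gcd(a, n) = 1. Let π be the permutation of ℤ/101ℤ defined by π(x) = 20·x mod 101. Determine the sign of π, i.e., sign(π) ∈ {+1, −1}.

Start at x=6: 6 → 19 → 77 → 25 → 96 → 1 → 20 → … (one orbit).
Cycle type of π: 50×2 + 1; total 3 cycles.
sign(π) = (−1)^{n − #cycles} = (−1)^{101−3} = (−1)^98 = +1.

+1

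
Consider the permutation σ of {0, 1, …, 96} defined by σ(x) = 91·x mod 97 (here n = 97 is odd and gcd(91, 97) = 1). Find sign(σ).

Trace 81: π^k(81) = [81, 96, 6, 61, 22, 62, 16] for k=0..6.
9 cycles of lengths [12, 12, 12, 12, 12, 12, 12, 12, 1].
97 − 9 = 88 transpositions; sign(π) = (−1)^88 = +1.

+1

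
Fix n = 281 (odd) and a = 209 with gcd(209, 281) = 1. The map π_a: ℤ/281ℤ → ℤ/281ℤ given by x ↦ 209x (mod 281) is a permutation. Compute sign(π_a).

+1

Orbit of 125 under x↦209x: [125, 273, 14, 116, 78, 4, 274]… (length divides ord_281(209)).
Decompose π into cycles: lengths [140, 140, 1] (3 cycles, including the fixed point 0).
3 cycles on 281: each ℓ→(−1)^(ℓ−1), product (−1)^278 = +1.
Check: (209/281) = +1 by Zolotarev.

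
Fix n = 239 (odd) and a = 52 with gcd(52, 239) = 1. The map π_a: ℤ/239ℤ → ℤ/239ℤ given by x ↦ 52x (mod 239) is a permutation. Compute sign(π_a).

Trace 166: π^k(166) = [166, 28, 22, 188, 216, 238, 187] for k=0..6.
Cycle lengths of π_52 on ℤ/239ℤ: [34, 34, 34, 34, 34, 34, 34, 1]; 8 cycles in total.
n − c = 239 − 8 = 231; sign = (−1)^231 = -1.
Check: (52/239) = -1 by Zolotarev.

-1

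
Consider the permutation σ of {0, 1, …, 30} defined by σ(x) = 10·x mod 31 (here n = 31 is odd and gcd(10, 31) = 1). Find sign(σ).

Trace 25: π^k(25) = [25, 2, 20, 14, 16, 5, 19] for k=0..6.
3 cycles of lengths [15, 15, 1].
3 cycles on 31: each ℓ→(−1)^(ℓ−1), product (−1)^28 = +1.

+1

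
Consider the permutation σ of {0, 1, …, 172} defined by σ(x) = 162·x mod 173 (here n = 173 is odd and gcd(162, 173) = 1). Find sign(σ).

-1

Trace 24: π^k(24) = [24, 82, 136, 61, 21, 115, 119] for k=0..6.
2 cycles of lengths [172, 1].
Σ(ℓ_i−1) = 173−2 = 171; sign = (−1)^171 = -1.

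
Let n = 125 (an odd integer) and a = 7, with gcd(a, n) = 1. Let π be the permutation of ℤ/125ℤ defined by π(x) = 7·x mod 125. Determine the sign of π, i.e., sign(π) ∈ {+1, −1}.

-1

Orbit of 57 under x↦7x: [57, 24, 43, 51, 107, 124, 118]… (length divides ord_125(7)).
Cycle lengths of π_7 on ℤ/125ℤ: [20, 20, 20, 20, 20, 4, 4, 4, 4, 4, 4, 1]; 12 cycles in total.
sign(π) = (−1)^{n − #cycles} = (−1)^{125−12} = (−1)^113 = -1.
Zolotarev: (7|125) = -1, matching the cycle-count sign.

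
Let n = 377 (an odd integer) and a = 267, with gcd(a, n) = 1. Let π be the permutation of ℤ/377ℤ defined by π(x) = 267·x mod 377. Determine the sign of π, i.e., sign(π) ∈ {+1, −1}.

-1

Trace 25: π^k(25) = [25, 266, 146, 151, 355, 158, 339] for k=0..6.
Cycle type of π: 84×4 + 14×2 + 12 + 1; total 8 cycles.
Σ(ℓ_i−1) = 377−8 = 369; sign = (−1)^369 = -1.
Zolotarev: (267|377) = -1, matching the cycle-count sign.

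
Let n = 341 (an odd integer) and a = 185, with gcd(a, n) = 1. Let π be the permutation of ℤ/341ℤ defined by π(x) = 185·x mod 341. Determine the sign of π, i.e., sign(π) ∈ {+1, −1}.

-1

Orbit of 309 under x↦185x: [309, 218, 92, 311, 247, 1, 185]… (length divides ord_341(185)).
π_185 has 48 disjoint cycles with lengths [10, 10, 10, 10, 10, 10, 10, 10, 10, 10, 10, 10, 10, 10, 10, 10, 10, 10, 10, 10, 10, 10, 10, 10, 10, 10, 10, 10, 10, 10, 5, 5, 2, 2, 2, 2, 2, 2, 2, 2, 2, 2, 2, 2, 2, 2, 2, 1] on {0,…,340}.
Σ(ℓ_i−1) = 341−48 = 293; sign = (−1)^293 = -1.
Zolotarev: (185|341) = -1, matching the cycle-count sign.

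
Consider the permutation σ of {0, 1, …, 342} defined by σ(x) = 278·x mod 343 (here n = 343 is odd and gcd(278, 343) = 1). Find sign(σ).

Trace 192: π^k(192) = [192, 211, 5, 18, 202, 247, 66] for k=0..6.
4 cycles of lengths [294, 42, 6, 1].
n − c = 343 − 4 = 339; sign = (−1)^339 = -1.

-1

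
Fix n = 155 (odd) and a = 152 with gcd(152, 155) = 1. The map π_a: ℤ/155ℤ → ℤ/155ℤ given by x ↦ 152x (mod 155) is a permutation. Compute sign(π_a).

Start at x=128: 128 → 81 → 67 → 109 → 138 → 51 → 2 → … (one orbit).
6 cycles of lengths [60, 60, 15, 15, 4, 1].
n − c = 155 − 6 = 149; sign = (−1)^149 = -1.

-1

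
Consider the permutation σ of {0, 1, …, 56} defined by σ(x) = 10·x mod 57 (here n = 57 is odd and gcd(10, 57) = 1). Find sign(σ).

Trace 40: π^k(40) = [40, 1, 10, 43, 31, 25, 22] for k=0..6.
6 cycles of lengths [18, 18, 18, 1, 1, 1].
57 − 6 = 51 transpositions; sign(π) = (−1)^51 = -1.

-1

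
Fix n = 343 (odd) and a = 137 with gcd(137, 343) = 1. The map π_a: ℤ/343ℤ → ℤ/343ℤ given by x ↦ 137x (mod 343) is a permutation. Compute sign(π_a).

+1

Trace 46: π^k(46) = [46, 128, 43, 60, 331, 71, 123] for k=0..6.
The orbit structure of x ↦ 137x mod 343: 7 orbits of sizes [147, 147, 21, 21, 3, 3, 1].
sign(π) = (−1)^{n − #cycles} = (−1)^{343−7} = (−1)^336 = +1.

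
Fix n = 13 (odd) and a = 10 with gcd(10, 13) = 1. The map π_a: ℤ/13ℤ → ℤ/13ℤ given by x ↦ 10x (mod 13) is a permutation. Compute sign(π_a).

+1

Trace 12: π^k(12) = [12, 3, 4, 1, 10, 9] for k=0..5.
The orbit structure of x ↦ 10x mod 13: 3 orbits of sizes [6, 6, 1].
n − c = 13 − 3 = 10; sign = (−1)^10 = +1.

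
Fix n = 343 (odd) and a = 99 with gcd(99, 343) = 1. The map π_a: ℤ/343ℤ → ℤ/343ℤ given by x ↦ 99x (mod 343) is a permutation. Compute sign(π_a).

Start at x=50: 50 → 148 → 246 → 1 → 99 → 197 → 295 → 50 (one orbit).
The orbit structure of x ↦ 99x mod 343: 91 orbits of sizes [7, 7, 7, 7, 7, 7, 7, 7, 7, 7, 7, 7, 7, 7, 7, 7, 7, 7, 7, 7, 7, 7, 7, 7, 7, 7, 7, 7, 7, 7, 7, 7, 7, 7, 7, 7, 7, 7, 7, 7, 7, 7, 1, 1, 1, 1, 1, 1, 1, 1, 1, 1, 1, 1, 1, 1, 1, 1, 1, 1, 1, 1, 1, 1, 1, 1, 1, 1, 1, 1, 1, 1, 1, 1, 1, 1, 1, 1, 1, 1, 1, 1, 1, 1, 1, 1, 1, 1, 1, 1, 1].
343 − 91 = 252 transpositions; sign(π) = (−1)^252 = +1.

+1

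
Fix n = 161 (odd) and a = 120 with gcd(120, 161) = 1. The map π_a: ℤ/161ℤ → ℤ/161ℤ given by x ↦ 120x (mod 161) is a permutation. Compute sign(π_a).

Trace 148: π^k(148) = [148, 50, 43, 8, 155, 85, 57] for k=0..6.
Decompose π into cycles: lengths [22, 22, 22, 22, 22, 22, 22, 1, 1, 1, 1, 1, 1, 1] (14 cycles, including the fixed point 0).
With 14 cycles on 161 points, sign = (−1)^{161−14} = -1.

-1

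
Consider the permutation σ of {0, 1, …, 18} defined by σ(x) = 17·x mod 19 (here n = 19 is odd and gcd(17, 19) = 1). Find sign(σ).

+1

Trace 1: π^k(1) = [1, 17, 4, 11, 16, 6, 7] for k=0..6.
Cycle lengths of π_17 on ℤ/19ℤ: [9, 9, 1]; 3 cycles in total.
Σ(ℓ_i−1) = 19−3 = 16; sign = (−1)^16 = +1.
(17|19)_J = +1 (Zolotarev's lemma cross-check).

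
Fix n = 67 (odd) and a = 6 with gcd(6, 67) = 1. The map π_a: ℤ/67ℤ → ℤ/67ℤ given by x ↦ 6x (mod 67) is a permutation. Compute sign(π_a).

Start at x=10: 10 → 60 → 25 → 16 → 29 → 40 → 39 → … (one orbit).
Cycle type of π: 33×2 + 1; total 3 cycles.
n − c = 67 − 3 = 64; sign = (−1)^64 = +1.
Check: (6/67) = +1 by Zolotarev.

+1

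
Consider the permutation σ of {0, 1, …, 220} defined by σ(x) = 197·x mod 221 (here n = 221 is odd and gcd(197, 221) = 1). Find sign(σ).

Orbit of 124 under x↦197x: [124, 118, 41, 121, 190, 81, 45]… (length divides ord_221(197)).
The orbit structure of x ↦ 197x mod 221: 7 orbits of sizes [48, 48, 48, 48, 16, 12, 1].
Σ(ℓ_i−1) = 221−7 = 214; sign = (−1)^214 = +1.

+1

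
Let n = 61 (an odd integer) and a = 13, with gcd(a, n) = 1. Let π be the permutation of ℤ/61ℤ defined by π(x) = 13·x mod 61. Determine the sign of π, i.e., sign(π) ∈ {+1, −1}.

+1

Orbit of 1 under x↦13x: [1, 13, 47]… (length divides ord_61(13)).
Cycle type of π: 3×20 + 1; total 21 cycles.
n − c = 61 − 21 = 40; sign = (−1)^40 = +1.
(13|61)_J = +1 (Zolotarev's lemma cross-check).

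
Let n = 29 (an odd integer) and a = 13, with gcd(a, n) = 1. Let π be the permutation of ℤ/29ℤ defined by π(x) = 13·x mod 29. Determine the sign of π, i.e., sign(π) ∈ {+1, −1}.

Start at x=5: 5 → 7 → 4 → 23 → 9 → 1 → 13 → … (one orbit).
Decompose π into cycles: lengths [14, 14, 1] (3 cycles, including the fixed point 0).
n − c = 29 − 3 = 26; sign = (−1)^26 = +1.
The Jacobi symbol (13|29) = +1 (Zolotarev) agrees.

+1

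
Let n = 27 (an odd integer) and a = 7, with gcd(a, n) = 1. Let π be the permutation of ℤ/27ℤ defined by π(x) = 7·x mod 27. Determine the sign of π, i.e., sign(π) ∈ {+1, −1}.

+1

Orbit of 16 under x↦7x: [16, 4, 1, 7, 22, 19, 25]… (length divides ord_27(7)).
7 cycles of lengths [9, 9, 3, 3, 1, 1, 1].
sign(π) = (−1)^{n − #cycles} = (−1)^{27−7} = (−1)^20 = +1.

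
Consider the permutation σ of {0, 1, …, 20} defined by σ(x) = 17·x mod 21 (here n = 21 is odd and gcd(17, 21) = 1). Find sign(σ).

Orbit of 16 under x↦17x: [16, 20, 4, 5, 1, 17]… (length divides ord_21(17)).
Decompose π into cycles: lengths [6, 6, 6, 2, 1] (5 cycles, including the fixed point 0).
21 − 5 = 16 transpositions; sign(π) = (−1)^16 = +1.
Via Zolotarev, sign(π_{17}) = (17|21) = +1.

+1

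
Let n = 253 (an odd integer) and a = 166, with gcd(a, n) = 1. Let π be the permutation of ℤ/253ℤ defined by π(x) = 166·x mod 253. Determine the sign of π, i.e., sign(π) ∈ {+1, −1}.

-1

Start at x=221: 221 → 1 → 166 → 232 → 56 → 188 → 89 → … (one orbit).
Cycle type of π: 22×11 + 1×11; total 22 cycles.
sign(π) = (−1)^{n − #cycles} = (−1)^{253−22} = (−1)^231 = -1.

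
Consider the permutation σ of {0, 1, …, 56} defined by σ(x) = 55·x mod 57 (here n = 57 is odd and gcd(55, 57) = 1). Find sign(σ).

Start at x=28: 28 → 1 → 55 → 4 → 49 → 16 → 25 → … (one orbit).
Decompose π into cycles: lengths [9, 9, 9, 9, 9, 9, 1, 1, 1] (9 cycles, including the fixed point 0).
With 9 cycles on 57 points, sign = (−1)^{57−9} = +1.

+1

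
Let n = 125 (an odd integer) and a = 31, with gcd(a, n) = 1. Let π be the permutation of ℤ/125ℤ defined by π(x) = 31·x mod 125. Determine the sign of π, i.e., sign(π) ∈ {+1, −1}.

+1

Trace 26: π^k(26) = [26, 56, 111, 66, 46, 51, 81] for k=0..6.
13 cycles of lengths [25, 25, 25, 25, 5, 5, 5, 5, 1, 1, 1, 1, 1].
Σ(ℓ_i−1) = 125−13 = 112; sign = (−1)^112 = +1.
The Jacobi symbol (31|125) = +1 (Zolotarev) agrees.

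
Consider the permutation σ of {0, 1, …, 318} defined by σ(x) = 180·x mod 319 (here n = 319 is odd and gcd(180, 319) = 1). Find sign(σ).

Orbit of 36 under x↦180x: [36, 100, 136, 236, 53, 289, 23]… (length divides ord_319(180)).
Cycle type of π: 70×4 + 14×2 + 5×2 + 1; total 9 cycles.
Σ(ℓ_i−1) = 319−9 = 310; sign = (−1)^310 = +1.
Via Zolotarev, sign(π_{180}) = (180|319) = +1.

+1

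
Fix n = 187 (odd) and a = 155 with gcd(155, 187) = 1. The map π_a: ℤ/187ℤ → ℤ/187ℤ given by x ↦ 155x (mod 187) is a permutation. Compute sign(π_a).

Orbit of 144 under x↦155x: [144, 67, 100, 166, 111, 1, 155]… (length divides ord_187(155)).
Decompose π into cycles: lengths [8, 8, 8, 8, 8, 8, 8, 8, 8, 8, 8, 8, 8, 8, 8, 8, 8, 8, 8, 8, 8, 8, 1, 1, 1, 1, 1, 1, 1, 1, 1, 1, 1] (33 cycles, including the fixed point 0).
With 33 cycles on 187 points, sign = (−1)^{187−33} = +1.

+1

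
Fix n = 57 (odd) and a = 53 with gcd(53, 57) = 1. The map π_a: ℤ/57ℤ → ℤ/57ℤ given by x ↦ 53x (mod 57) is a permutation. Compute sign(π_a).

Trace 16: π^k(16) = [16, 50, 28, 2, 49, 32, 43] for k=0..6.
Decompose π into cycles: lengths [18, 18, 18, 2, 1] (5 cycles, including the fixed point 0).
5 cycles on 57: each ℓ→(−1)^(ℓ−1), product (−1)^52 = +1.

+1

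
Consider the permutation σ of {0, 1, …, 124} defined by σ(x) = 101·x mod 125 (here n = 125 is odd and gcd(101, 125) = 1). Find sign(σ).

+1

Start at x=1: 1 → 101 → 76 → 51 → 26 → 1 (one orbit).
Decompose π into cycles: lengths [5, 5, 5, 5, 5, 5, 5, 5, 5, 5, 5, 5, 5, 5, 5, 5, 5, 5, 5, 5, 1, 1, 1, 1, 1, 1, 1, 1, 1, 1, 1, 1, 1, 1, 1, 1, 1, 1, 1, 1, 1, 1, 1, 1, 1] (45 cycles, including the fixed point 0).
n − c = 125 − 45 = 80; sign = (−1)^80 = +1.
The Jacobi symbol (101|125) = +1 (Zolotarev) agrees.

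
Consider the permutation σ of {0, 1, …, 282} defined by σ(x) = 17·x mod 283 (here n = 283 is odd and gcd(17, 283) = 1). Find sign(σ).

Orbit of 174 under x↦17x: [174, 128, 195, 202, 38, 80, 228]… (length divides ord_283(17)).
The orbit structure of x ↦ 17x mod 283: 2 orbits of sizes [282, 1].
sign(π) = (−1)^{n − #cycles} = (−1)^{283−2} = (−1)^281 = -1.
Check: (17/283) = -1 by Zolotarev.

-1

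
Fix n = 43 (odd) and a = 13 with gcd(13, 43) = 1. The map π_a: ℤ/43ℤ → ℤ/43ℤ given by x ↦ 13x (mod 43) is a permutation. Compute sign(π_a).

Start at x=24: 24 → 11 → 14 → 10 → 1 → 13 → 40 → … (one orbit).
π_13 has 3 disjoint cycles with lengths [21, 21, 1] on {0,…,42}.
43 − 3 = 40 transpositions; sign(π) = (−1)^40 = +1.

+1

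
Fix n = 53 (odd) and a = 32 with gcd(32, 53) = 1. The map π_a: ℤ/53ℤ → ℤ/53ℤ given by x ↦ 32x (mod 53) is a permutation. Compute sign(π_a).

-1

Orbit of 18 under x↦32x: [18, 46, 41, 40, 8, 44, 30]… (length divides ord_53(32)).
Decompose π into cycles: lengths [52, 1] (2 cycles, including the fixed point 0).
sign(π) = (−1)^{n − #cycles} = (−1)^{53−2} = (−1)^51 = -1.
(32|53)_J = -1 (Zolotarev's lemma cross-check).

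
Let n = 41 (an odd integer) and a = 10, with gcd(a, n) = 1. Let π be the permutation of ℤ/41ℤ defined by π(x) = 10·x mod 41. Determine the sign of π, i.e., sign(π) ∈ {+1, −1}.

Trace 37: π^k(37) = [37, 1, 10, 18, 16] for k=0..4.
Decompose π into cycles: lengths [5, 5, 5, 5, 5, 5, 5, 5, 1] (9 cycles, including the fixed point 0).
sign(π) = (−1)^{n − #cycles} = (−1)^{41−9} = (−1)^32 = +1.

+1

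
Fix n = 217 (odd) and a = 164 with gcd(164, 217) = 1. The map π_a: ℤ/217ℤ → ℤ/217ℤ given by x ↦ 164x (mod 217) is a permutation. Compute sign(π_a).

Trace 164: π^k(164) = [164, 205, 202, 144, 180, 8, 10] for k=0..6.
Cycle lengths of π_164 on ℤ/217ℤ: [30, 30, 30, 30, 30, 30, 15, 15, 6, 1]; 10 cycles in total.
217 − 10 = 207 transpositions; sign(π) = (−1)^207 = -1.

-1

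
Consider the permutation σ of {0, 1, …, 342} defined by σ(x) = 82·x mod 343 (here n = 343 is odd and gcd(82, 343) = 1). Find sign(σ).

-1

Start at x=324: 324 → 157 → 183 → 257 → 151 → 34 → 44 → … (one orbit).
4 cycles of lengths [294, 42, 6, 1].
sign(π) = (−1)^{n − #cycles} = (−1)^{343−4} = (−1)^339 = -1.
Via Zolotarev, sign(π_{82}) = (82|343) = -1.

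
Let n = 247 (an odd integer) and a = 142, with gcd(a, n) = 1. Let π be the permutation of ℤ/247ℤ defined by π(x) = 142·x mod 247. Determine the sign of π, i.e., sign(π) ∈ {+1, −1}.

Orbit of 196 under x↦142x: [196, 168, 144, 194, 131, 77, 66]… (length divides ord_247(142)).
21 cycles of lengths [18, 18, 18, 18, 18, 18, 18, 18, 18, 18, 18, 18, 9, 9, 2, 2, 2, 2, 2, 2, 1].
247 − 21 = 226 transpositions; sign(π) = (−1)^226 = +1.
Zolotarev: (142|247) = +1, matching the cycle-count sign.

+1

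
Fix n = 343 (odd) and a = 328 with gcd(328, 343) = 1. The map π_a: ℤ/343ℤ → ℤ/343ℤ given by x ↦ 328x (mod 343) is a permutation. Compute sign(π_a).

-1

Orbit of 64 under x↦328x: [64, 69, 337, 90, 22, 13, 148]… (length divides ord_343(328)).
10 cycles of lengths [98, 98, 98, 14, 14, 14, 2, 2, 2, 1].
343 − 10 = 333 transpositions; sign(π) = (−1)^333 = -1.
The Jacobi symbol (328|343) = -1 (Zolotarev) agrees.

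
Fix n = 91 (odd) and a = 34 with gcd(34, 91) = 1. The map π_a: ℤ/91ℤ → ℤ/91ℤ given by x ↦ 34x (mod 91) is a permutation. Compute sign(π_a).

+1

Start at x=64: 64 → 83 → 1 → 34 → 64 (one orbit).
Cycle type of π: 4×21 + 2×3 + 1; total 25 cycles.
91 − 25 = 66 transpositions; sign(π) = (−1)^66 = +1.
Via Zolotarev, sign(π_{34}) = (34|91) = +1.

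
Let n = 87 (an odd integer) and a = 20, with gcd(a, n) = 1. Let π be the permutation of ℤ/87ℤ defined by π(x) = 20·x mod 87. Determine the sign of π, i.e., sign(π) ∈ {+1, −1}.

Start at x=7: 7 → 53 → 16 → 59 → 49 → 23 → 25 → … (one orbit).
10 cycles of lengths [14, 14, 14, 14, 7, 7, 7, 7, 2, 1].
sign(π) = (−1)^{n − #cycles} = (−1)^{87−10} = (−1)^77 = -1.
(20|87)_J = -1 (Zolotarev's lemma cross-check).

-1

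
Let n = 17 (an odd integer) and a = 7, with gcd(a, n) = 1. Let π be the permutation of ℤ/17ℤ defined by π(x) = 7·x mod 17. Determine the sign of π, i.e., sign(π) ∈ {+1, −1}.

Orbit of 1 under x↦7x: [1, 7, 15, 3, 4, 11, 9]… (length divides ord_17(7)).
The orbit structure of x ↦ 7x mod 17: 2 orbits of sizes [16, 1].
Σ(ℓ_i−1) = 17−2 = 15; sign = (−1)^15 = -1.

-1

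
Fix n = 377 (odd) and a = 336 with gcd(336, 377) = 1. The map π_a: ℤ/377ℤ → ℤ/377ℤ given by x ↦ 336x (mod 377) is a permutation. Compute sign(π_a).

+1

Orbit of 1 under x↦336x: [1, 336, 173, 70, 146, 46, 376]… (length divides ord_377(336)).
Decompose π into cycles: lengths [12, 12, 12, 12, 12, 12, 12, 12, 12, 12, 12, 12, 12, 12, 12, 12, 12, 12, 12, 12, 12, 12, 12, 12, 12, 12, 12, 12, 12, 4, 4, 4, 4, 4, 4, 4, 1] (37 cycles, including the fixed point 0).
37 cycles on 377: each ℓ→(−1)^(ℓ−1), product (−1)^340 = +1.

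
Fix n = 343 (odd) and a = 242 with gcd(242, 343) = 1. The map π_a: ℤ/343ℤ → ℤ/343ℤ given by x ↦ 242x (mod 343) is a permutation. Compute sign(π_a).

+1

Orbit of 18 under x↦242x: [18, 240, 113, 249, 233, 134, 186]… (length divides ord_343(242)).
The orbit structure of x ↦ 242x mod 343: 7 orbits of sizes [147, 147, 21, 21, 3, 3, 1].
sign(π) = (−1)^{n − #cycles} = (−1)^{343−7} = (−1)^336 = +1.
(242|343)_J = +1 (Zolotarev's lemma cross-check).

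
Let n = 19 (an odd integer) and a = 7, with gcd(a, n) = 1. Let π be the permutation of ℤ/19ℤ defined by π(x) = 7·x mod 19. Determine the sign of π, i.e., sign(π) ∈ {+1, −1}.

Orbit of 1 under x↦7x: [1, 7, 11]… (length divides ord_19(7)).
Cycle lengths of π_7 on ℤ/19ℤ: [3, 3, 3, 3, 3, 3, 1]; 7 cycles in total.
n − c = 19 − 7 = 12; sign = (−1)^12 = +1.
Zolotarev: (7|19) = +1, matching the cycle-count sign.

+1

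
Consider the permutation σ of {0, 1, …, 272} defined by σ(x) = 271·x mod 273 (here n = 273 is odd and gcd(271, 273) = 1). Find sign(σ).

+1

Orbit of 64 under x↦271x: [64, 145, 256, 34, 205, 136, 1]… (length divides ord_273(271)).
Cycle lengths of π_271 on ℤ/273ℤ: [12, 12, 12, 12, 12, 12, 12, 12, 12, 12, 12, 12, 12, 12, 12, 12, 12, 12, 12, 12, 12, 6, 6, 6, 1, 1, 1]; 27 cycles in total.
With 27 cycles on 273 points, sign = (−1)^{273−27} = +1.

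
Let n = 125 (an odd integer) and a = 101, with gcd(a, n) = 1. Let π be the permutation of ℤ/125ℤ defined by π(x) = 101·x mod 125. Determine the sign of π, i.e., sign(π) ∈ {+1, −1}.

Trace 1: π^k(1) = [1, 101, 76, 51, 26] for k=0..4.
Cycle lengths of π_101 on ℤ/125ℤ: [5, 5, 5, 5, 5, 5, 5, 5, 5, 5, 5, 5, 5, 5, 5, 5, 5, 5, 5, 5, 1, 1, 1, 1, 1, 1, 1, 1, 1, 1, 1, 1, 1, 1, 1, 1, 1, 1, 1, 1, 1, 1, 1, 1, 1]; 45 cycles in total.
n − c = 125 − 45 = 80; sign = (−1)^80 = +1.

+1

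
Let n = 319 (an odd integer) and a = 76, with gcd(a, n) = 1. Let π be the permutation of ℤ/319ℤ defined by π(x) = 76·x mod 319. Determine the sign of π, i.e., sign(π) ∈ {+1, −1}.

Trace 263: π^k(263) = [263, 210, 10, 122, 21, 1, 76] for k=0..6.
Decompose π into cycles: lengths [28, 28, 28, 28, 28, 28, 28, 28, 28, 28, 28, 2, 2, 2, 2, 2, 1] (17 cycles, including the fixed point 0).
sign(π) = (−1)^{n − #cycles} = (−1)^{319−17} = (−1)^302 = +1.
Check: (76/319) = +1 by Zolotarev.

+1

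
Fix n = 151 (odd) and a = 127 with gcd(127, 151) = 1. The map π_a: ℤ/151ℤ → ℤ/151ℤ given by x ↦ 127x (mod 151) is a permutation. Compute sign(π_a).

Trace 68: π^k(68) = [68, 29, 59, 94, 9, 86, 50] for k=0..6.
The orbit structure of x ↦ 127x mod 151: 7 orbits of sizes [25, 25, 25, 25, 25, 25, 1].
n − c = 151 − 7 = 144; sign = (−1)^144 = +1.
Check: (127/151) = +1 by Zolotarev.

+1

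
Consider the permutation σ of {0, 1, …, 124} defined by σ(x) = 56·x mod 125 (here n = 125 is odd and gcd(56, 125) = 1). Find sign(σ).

+1

Orbit of 11 under x↦56x: [11, 116, 121, 26, 81, 36, 16]… (length divides ord_125(56)).
Cycle lengths of π_56 on ℤ/125ℤ: [25, 25, 25, 25, 5, 5, 5, 5, 1, 1, 1, 1, 1]; 13 cycles in total.
13 cycles on 125: each ℓ→(−1)^(ℓ−1), product (−1)^112 = +1.
Via Zolotarev, sign(π_{56}) = (56|125) = +1.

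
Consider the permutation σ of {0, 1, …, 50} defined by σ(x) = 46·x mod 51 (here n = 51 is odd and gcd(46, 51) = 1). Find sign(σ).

Start at x=13: 13 → 37 → 19 → 7 → 16 → 22 → 43 → … (one orbit).
Decompose π into cycles: lengths [16, 16, 16, 1, 1, 1] (6 cycles, including the fixed point 0).
6 cycles on 51: each ℓ→(−1)^(ℓ−1), product (−1)^45 = -1.
(46|51)_J = -1 (Zolotarev's lemma cross-check).

-1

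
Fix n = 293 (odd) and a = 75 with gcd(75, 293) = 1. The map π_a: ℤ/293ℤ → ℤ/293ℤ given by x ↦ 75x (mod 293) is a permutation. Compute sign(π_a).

-1

Start at x=242: 242 → 277 → 265 → 244 → 134 → 88 → 154 → … (one orbit).
The orbit structure of x ↦ 75x mod 293: 2 orbits of sizes [292, 1].
2 cycles on 293: each ℓ→(−1)^(ℓ−1), product (−1)^291 = -1.
(75|293)_J = -1 (Zolotarev's lemma cross-check).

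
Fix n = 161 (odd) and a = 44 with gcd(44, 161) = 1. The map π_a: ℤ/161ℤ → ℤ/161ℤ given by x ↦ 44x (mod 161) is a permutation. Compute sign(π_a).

Start at x=37: 37 → 18 → 148 → 72 → 109 → 127 → 114 → … (one orbit).
The orbit structure of x ↦ 44x mod 161: 6 orbits of sizes [66, 66, 22, 3, 3, 1].
With 6 cycles on 161 points, sign = (−1)^{161−6} = -1.
Via Zolotarev, sign(π_{44}) = (44|161) = -1.

-1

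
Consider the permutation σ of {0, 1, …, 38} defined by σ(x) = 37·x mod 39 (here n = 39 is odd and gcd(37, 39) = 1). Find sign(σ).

-1

Trace 22: π^k(22) = [22, 34, 10, 19, 1, 37, 4] for k=0..6.
Cycle type of π: 12×3 + 1×3; total 6 cycles.
6 cycles on 39: each ℓ→(−1)^(ℓ−1), product (−1)^33 = -1.
The Jacobi symbol (37|39) = -1 (Zolotarev) agrees.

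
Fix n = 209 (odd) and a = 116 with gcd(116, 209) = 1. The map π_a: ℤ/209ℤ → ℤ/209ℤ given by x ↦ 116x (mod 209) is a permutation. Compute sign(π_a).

+1

Orbit of 32 under x↦116x: [32, 159, 52, 180, 189, 188, 72]… (length divides ord_209(116)).
π_116 has 5 disjoint cycles with lengths [90, 90, 18, 10, 1] on {0,…,208}.
209 − 5 = 204 transpositions; sign(π) = (−1)^204 = +1.
Zolotarev: (116|209) = +1, matching the cycle-count sign.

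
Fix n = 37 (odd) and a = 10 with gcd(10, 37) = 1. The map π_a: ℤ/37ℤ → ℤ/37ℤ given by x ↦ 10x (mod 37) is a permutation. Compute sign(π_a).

Start at x=10: 10 → 26 → 1 → 10 (one orbit).
π_10 has 13 disjoint cycles with lengths [3, 3, 3, 3, 3, 3, 3, 3, 3, 3, 3, 3, 1] on {0,…,36}.
Σ(ℓ_i−1) = 37−13 = 24; sign = (−1)^24 = +1.

+1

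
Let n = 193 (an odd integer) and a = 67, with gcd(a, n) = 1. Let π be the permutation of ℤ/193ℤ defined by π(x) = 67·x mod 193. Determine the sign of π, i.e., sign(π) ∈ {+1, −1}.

+1

Start at x=192: 192 → 126 → 143 → 124 → 9 → 24 → 64 → … (one orbit).
Cycle lengths of π_67 on ℤ/193ℤ: [32, 32, 32, 32, 32, 32, 1]; 7 cycles in total.
7 cycles on 193: each ℓ→(−1)^(ℓ−1), product (−1)^186 = +1.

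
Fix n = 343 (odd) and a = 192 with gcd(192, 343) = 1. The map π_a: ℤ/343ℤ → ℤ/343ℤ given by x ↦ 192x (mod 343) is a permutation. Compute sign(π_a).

-1

Orbit of 282 under x↦192x: [282, 293, 4, 82, 309, 332, 289]… (length divides ord_343(192)).
π_192 has 4 disjoint cycles with lengths [294, 42, 6, 1] on {0,…,342}.
343 − 4 = 339 transpositions; sign(π) = (−1)^339 = -1.
Via Zolotarev, sign(π_{192}) = (192|343) = -1.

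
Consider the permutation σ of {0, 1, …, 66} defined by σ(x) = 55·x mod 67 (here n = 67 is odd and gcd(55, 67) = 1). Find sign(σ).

Orbit of 60 under x↦55x: [60, 17, 64, 36, 37, 25, 35]… (length divides ord_67(55)).
Cycle type of π: 33×2 + 1; total 3 cycles.
n − c = 67 − 3 = 64; sign = (−1)^64 = +1.

+1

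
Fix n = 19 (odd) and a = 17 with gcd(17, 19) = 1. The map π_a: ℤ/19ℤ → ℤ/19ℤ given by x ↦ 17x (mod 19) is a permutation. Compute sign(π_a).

+1

Start at x=5: 5 → 9 → 1 → 17 → 4 → 11 → 16 → … (one orbit).
3 cycles of lengths [9, 9, 1].
n − c = 19 − 3 = 16; sign = (−1)^16 = +1.
(17|19)_J = +1 (Zolotarev's lemma cross-check).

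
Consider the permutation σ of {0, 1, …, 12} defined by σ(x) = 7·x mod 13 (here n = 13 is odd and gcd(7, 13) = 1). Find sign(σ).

-1

Trace 8: π^k(8) = [8, 4, 2, 1, 7, 10, 5] for k=0..6.
Cycle lengths of π_7 on ℤ/13ℤ: [12, 1]; 2 cycles in total.
With 2 cycles on 13 points, sign = (−1)^{13−2} = -1.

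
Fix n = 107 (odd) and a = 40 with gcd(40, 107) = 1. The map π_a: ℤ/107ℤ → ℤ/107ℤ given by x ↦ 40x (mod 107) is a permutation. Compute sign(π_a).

+1

Trace 34: π^k(34) = [34, 76, 44, 48, 101, 81, 30] for k=0..6.
The orbit structure of x ↦ 40x mod 107: 3 orbits of sizes [53, 53, 1].
With 3 cycles on 107 points, sign = (−1)^{107−3} = +1.
Via Zolotarev, sign(π_{40}) = (40|107) = +1.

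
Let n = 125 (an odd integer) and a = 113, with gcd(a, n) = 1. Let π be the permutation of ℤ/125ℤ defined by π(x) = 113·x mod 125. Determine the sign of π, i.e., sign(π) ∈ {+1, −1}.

-1

Start at x=118: 118 → 84 → 117 → 96 → 98 → 74 → 112 → … (one orbit).
4 cycles of lengths [100, 20, 4, 1].
Σ(ℓ_i−1) = 125−4 = 121; sign = (−1)^121 = -1.
The Jacobi symbol (113|125) = -1 (Zolotarev) agrees.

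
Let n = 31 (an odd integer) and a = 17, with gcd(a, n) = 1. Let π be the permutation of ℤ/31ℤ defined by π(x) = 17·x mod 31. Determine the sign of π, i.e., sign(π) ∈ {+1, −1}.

-1

Orbit of 5 under x↦17x: [5, 23, 19, 13, 4, 6, 9]… (length divides ord_31(17)).
Cycle lengths of π_17 on ℤ/31ℤ: [30, 1]; 2 cycles in total.
31 − 2 = 29 transpositions; sign(π) = (−1)^29 = -1.
Zolotarev: (17|31) = -1, matching the cycle-count sign.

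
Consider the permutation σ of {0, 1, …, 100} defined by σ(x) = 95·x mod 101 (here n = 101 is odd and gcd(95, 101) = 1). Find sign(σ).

+1

Trace 84: π^k(84) = [84, 1, 95, 36, 87] for k=0..4.
Decompose π into cycles: lengths [5, 5, 5, 5, 5, 5, 5, 5, 5, 5, 5, 5, 5, 5, 5, 5, 5, 5, 5, 5, 1] (21 cycles, including the fixed point 0).
Σ(ℓ_i−1) = 101−21 = 80; sign = (−1)^80 = +1.
(95|101)_J = +1 (Zolotarev's lemma cross-check).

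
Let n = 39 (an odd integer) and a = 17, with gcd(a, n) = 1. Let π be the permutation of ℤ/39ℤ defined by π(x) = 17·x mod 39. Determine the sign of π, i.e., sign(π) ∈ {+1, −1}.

-1

Trace 16: π^k(16) = [16, 38, 22, 23, 1, 17] for k=0..5.
Decompose π into cycles: lengths [6, 6, 6, 6, 6, 6, 2, 1] (8 cycles, including the fixed point 0).
sign(π) = (−1)^{n − #cycles} = (−1)^{39−8} = (−1)^31 = -1.
Via Zolotarev, sign(π_{17}) = (17|39) = -1.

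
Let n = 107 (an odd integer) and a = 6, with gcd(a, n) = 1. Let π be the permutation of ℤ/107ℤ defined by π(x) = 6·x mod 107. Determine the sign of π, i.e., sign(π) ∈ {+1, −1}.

-1

Start at x=63: 63 → 57 → 21 → 19 → 7 → 42 → 38 → … (one orbit).
π_6 has 2 disjoint cycles with lengths [106, 1] on {0,…,106}.
sign(π) = (−1)^{n − #cycles} = (−1)^{107−2} = (−1)^105 = -1.
Check: (6/107) = -1 by Zolotarev.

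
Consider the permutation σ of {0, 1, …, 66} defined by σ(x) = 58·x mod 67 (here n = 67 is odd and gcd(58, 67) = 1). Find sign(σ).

-1

Orbit of 58 under x↦58x: [58, 14, 8, 62, 45, 64, 27]… (length divides ord_67(58)).
Cycle lengths of π_58 on ℤ/67ℤ: [22, 22, 22, 1]; 4 cycles in total.
4 cycles on 67: each ℓ→(−1)^(ℓ−1), product (−1)^63 = -1.
The Jacobi symbol (58|67) = -1 (Zolotarev) agrees.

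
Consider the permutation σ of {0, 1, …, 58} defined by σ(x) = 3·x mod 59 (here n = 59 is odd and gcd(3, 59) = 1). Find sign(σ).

+1

Trace 53: π^k(53) = [53, 41, 5, 15, 45, 17, 51] for k=0..6.
Cycle type of π: 29×2 + 1; total 3 cycles.
n − c = 59 − 3 = 56; sign = (−1)^56 = +1.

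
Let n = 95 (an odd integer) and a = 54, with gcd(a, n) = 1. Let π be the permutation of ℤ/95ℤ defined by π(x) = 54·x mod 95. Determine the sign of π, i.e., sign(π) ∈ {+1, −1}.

Start at x=64: 64 → 36 → 44 → 1 → 54 → 66 → 49 → … (one orbit).
The orbit structure of x ↦ 54x mod 95: 9 orbits of sizes [18, 18, 18, 18, 9, 9, 2, 2, 1].
Σ(ℓ_i−1) = 95−9 = 86; sign = (−1)^86 = +1.

+1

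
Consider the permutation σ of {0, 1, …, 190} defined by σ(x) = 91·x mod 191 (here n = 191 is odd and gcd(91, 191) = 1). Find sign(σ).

-1

Orbit of 140 under x↦91x: [140, 134, 161, 135, 61, 12, 137]… (length divides ord_191(91)).
Cycle type of π: 190 + 1; total 2 cycles.
2 cycles on 191: each ℓ→(−1)^(ℓ−1), product (−1)^189 = -1.
Zolotarev: (91|191) = -1, matching the cycle-count sign.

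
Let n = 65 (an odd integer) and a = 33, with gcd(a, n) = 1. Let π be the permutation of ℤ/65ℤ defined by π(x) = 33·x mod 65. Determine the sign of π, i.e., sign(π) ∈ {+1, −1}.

+1

Orbit of 63 under x↦33x: [63, 64, 32, 16, 8, 4, 2]… (length divides ord_65(33)).
Cycle type of π: 12×5 + 4 + 1; total 7 cycles.
7 cycles on 65: each ℓ→(−1)^(ℓ−1), product (−1)^58 = +1.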